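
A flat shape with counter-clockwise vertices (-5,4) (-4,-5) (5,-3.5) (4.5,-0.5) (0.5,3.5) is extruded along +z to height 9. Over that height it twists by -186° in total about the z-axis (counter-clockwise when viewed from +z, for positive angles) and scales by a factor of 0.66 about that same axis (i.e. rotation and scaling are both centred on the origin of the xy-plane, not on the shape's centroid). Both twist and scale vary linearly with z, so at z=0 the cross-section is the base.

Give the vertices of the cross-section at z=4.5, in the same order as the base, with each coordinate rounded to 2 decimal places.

Cross-section at z=4.5: (3.53,3.97) (-3.97,3.53) (-3.12,-3.99) (-0.61,-3.71) (2.88,-0.57)

t = z/height = 4.5/9 = 0.5
s = 1 + (scale-1)·z/height = 1 + (0.66-1)·4.5/9 = 0.830000
θ = twist·z/height = -186°·4.5/9 = -93.0000° = -1.623156 rad
cos θ = -0.052336, sin θ = -0.998630 (intermediates below are computed at full precision and shown rounded to 5 d.p.)
v1: (-5,4) → rotate → (4.25620,4.78380) → ×s → (3.53264,3.97056) → (3.53,3.97)
v2: (-4,-5) → rotate → (-4.78380,4.25620) → ×s → (-3.97056,3.53264) → (-3.97,3.53)
v3: (5,-3.5) → rotate → (-3.75688,-4.80997) → ×s → (-3.11821,-3.99228) → (-3.12,-3.99)
v4: (4.5,-0.5) → rotate → (-0.73483,-4.46766) → ×s → (-0.60991,-3.70816) → (-0.61,-3.71)
v5: (0.5,3.5) → rotate → (3.46904,-0.68249) → ×s → (2.87930,-0.56647) → (2.88,-0.57)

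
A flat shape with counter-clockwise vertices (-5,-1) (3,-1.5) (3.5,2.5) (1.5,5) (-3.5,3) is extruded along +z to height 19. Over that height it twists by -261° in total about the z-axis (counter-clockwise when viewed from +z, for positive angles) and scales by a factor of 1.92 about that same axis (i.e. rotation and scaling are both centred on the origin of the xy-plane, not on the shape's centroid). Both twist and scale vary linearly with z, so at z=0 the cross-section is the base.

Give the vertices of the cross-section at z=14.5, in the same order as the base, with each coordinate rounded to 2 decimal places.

t = z/height = 14.5/19 = 0.763158
s = 1 + (scale-1)·z/height = 1 + (1.92-1)·14.5/19 = 1.702105
θ = twist·z/height = -261°·14.5/19 = -199.1842° = -3.476420 rad
cos θ = -0.944467, sin θ = 0.328606 (intermediates below are computed at full precision and shown rounded to 5 d.p.)
v1: (-5,-1) → rotate → (5.05094,-0.69856) → ×s → (8.59723,-1.18903) → (8.60,-1.19)
v2: (3,-1.5) → rotate → (-2.34049,2.40252) → ×s → (-3.98376,4.08934) → (-3.98,4.09)
v3: (3.5,2.5) → rotate → (-4.12715,-1.21105) → ×s → (-7.02484,-2.06133) → (-7.02,-2.06)
v4: (1.5,5) → rotate → (-3.05973,-4.22943) → ×s → (-5.20799,-7.19893) → (-5.21,-7.20)
v5: (-3.5,3) → rotate → (2.31982,-3.98352) → ×s → (3.94857,-6.78038) → (3.95,-6.78)

Cross-section at z=14.5: (8.60,-1.19) (-3.98,4.09) (-7.02,-2.06) (-5.21,-7.20) (3.95,-6.78)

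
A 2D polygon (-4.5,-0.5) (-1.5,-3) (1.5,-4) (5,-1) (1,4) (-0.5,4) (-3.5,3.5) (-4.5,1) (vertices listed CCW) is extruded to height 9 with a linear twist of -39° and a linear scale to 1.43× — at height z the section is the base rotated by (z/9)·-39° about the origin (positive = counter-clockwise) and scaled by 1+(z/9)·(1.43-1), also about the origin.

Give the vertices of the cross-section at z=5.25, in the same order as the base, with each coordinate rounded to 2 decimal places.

t = z/height = 5.25/9 = 0.583333
s = 1 + (scale-1)·z/height = 1 + (1.43-1)·5.25/9 = 1.250833
θ = twist·z/height = -39°·5.25/9 = -22.7500° = -0.397062 rad
cos θ = 0.922201, sin θ = -0.386711 (intermediates below are computed at full precision and shown rounded to 5 d.p.)
v1: (-4.5,-0.5) → rotate → (-4.34326,1.27910) → ×s → (-5.43269,1.59994) → (-5.43,1.60)
v2: (-1.5,-3) → rotate → (-2.54343,-2.18654) → ×s → (-3.18141,-2.73499) → (-3.18,-2.73)
v3: (1.5,-4) → rotate → (-0.16354,-4.26887) → ×s → (-0.20456,-5.33965) → (-0.20,-5.34)
v4: (5,-1) → rotate → (4.22429,-2.85576) → ×s → (5.28389,-3.57207) → (5.28,-3.57)
v5: (1,4) → rotate → (2.46904,3.30209) → ×s → (3.08836,4.13037) → (3.09,4.13)
v6: (-0.5,4) → rotate → (1.08574,3.88216) → ×s → (1.35808,4.85593) → (1.36,4.86)
v7: (-3.5,3.5) → rotate → (-1.87422,4.58119) → ×s → (-2.34433,5.73031) → (-2.34,5.73)
v8: (-4.5,1) → rotate → (-3.76319,2.66240) → ×s → (-4.70713,3.33022) → (-4.71,3.33)

Cross-section at z=5.25: (-5.43,1.60) (-3.18,-2.73) (-0.20,-5.34) (5.28,-3.57) (3.09,4.13) (1.36,4.86) (-2.34,5.73) (-4.71,3.33)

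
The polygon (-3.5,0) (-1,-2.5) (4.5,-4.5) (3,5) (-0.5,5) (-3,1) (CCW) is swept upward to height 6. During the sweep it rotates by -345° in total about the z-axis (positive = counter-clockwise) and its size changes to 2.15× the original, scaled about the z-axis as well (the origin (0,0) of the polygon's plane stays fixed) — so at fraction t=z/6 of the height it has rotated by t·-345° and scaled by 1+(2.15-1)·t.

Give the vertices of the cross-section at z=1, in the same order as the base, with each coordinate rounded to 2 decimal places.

t = z/height = 1/6 = 0.166667
s = 1 + (scale-1)·z/height = 1 + (2.15-1)·1/6 = 1.191667
θ = twist·z/height = -345°·1/6 = -57.5000° = -1.003564 rad
cos θ = 0.537300, sin θ = -0.843391 (intermediates below are computed at full precision and shown rounded to 5 d.p.)
v1: (-3.5,0) → rotate → (-1.88055,2.95187) → ×s → (-2.24099,3.51765) → (-2.24,3.52)
v2: (-1,-2.5) → rotate → (-2.64578,-0.49986) → ×s → (-3.15289,-0.59566) → (-3.15,-0.60)
v3: (4.5,-4.5) → rotate → (-1.37741,-6.21311) → ×s → (-1.64142,-7.40396) → (-1.64,-7.40)
v4: (3,5) → rotate → (5.82886,0.15632) → ×s → (6.94605,0.18629) → (6.95,0.19)
v5: (-0.5,5) → rotate → (3.94831,3.10819) → ×s → (4.70507,3.70393) → (4.71,3.70)
v6: (-3,1) → rotate → (-0.76851,3.06747) → ×s → (-0.91580,3.65541) → (-0.92,3.66)

Cross-section at z=1: (-2.24,3.52) (-3.15,-0.60) (-1.64,-7.40) (6.95,0.19) (4.71,3.70) (-0.92,3.66)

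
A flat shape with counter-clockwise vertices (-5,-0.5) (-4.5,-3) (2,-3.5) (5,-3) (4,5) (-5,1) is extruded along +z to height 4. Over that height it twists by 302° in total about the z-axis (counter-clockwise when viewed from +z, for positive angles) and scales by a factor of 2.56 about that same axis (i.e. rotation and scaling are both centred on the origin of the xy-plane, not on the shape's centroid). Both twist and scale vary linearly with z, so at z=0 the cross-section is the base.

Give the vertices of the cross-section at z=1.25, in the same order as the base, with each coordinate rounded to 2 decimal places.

Cross-section at z=1.25: (1.31,-7.36) (4.96,-6.33) (4.96,3.36) (3.88,7.76) (-7.87,5.37) (-0.92,-7.53)

t = z/height = 1.25/4 = 0.3125
s = 1 + (scale-1)·z/height = 1 + (2.56-1)·1.25/4 = 1.487500
θ = twist·z/height = 302°·1.25/4 = 94.3750° = 1.647154 rad
cos θ = -0.076284, sin θ = 0.997086 (intermediates below are computed at full precision and shown rounded to 5 d.p.)
v1: (-5,-0.5) → rotate → (0.87996,-4.94729) → ×s → (1.30894,-7.35909) → (1.31,-7.36)
v2: (-4.5,-3) → rotate → (3.33454,-4.25804) → ×s → (4.96012,-6.33383) → (4.96,-6.33)
v3: (2,-3.5) → rotate → (3.33723,2.26117) → ×s → (4.96413,3.36348) → (4.96,3.36)
v4: (5,-3) → rotate → (2.60984,5.21428) → ×s → (3.88213,7.75625) → (3.88,7.76)
v5: (4,5) → rotate → (-5.29057,3.60692) → ×s → (-7.86972,5.36530) → (-7.87,5.37)
v6: (-5,1) → rotate → (-0.61567,-5.06171) → ×s → (-0.91580,-7.52930) → (-0.92,-7.53)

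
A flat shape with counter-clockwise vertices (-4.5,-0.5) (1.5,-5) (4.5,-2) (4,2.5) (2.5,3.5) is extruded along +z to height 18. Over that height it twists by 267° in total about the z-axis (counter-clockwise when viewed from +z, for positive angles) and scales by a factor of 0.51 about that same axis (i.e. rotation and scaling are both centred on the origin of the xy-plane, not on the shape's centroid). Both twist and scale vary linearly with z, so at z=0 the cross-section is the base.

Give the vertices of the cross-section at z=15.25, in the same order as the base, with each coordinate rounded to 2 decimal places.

t = z/height = 15.25/18 = 0.847222
s = 1 + (scale-1)·z/height = 1 + (0.51-1)·15.25/18 = 0.584861
θ = twist·z/height = 267°·15.25/18 = 226.2083° = 3.948080 rad
cos θ = -0.692038, sin θ = -0.721861 (intermediates below are computed at full precision and shown rounded to 5 d.p.)
v1: (-4.5,-0.5) → rotate → (2.75324,3.59439) → ×s → (1.61026,2.10222) → (1.61,2.10)
v2: (1.5,-5) → rotate → (-4.64736,2.37740) → ×s → (-2.71806,1.39045) → (-2.72,1.39)
v3: (4.5,-2) → rotate → (-4.55789,-1.86430) → ×s → (-2.66573,-1.09036) → (-2.67,-1.09)
v4: (4,2.5) → rotate → (-0.96350,-4.61754) → ×s → (-0.56351,-2.70062) → (-0.56,-2.70)
v5: (2.5,3.5) → rotate → (0.79642,-4.22679) → ×s → (0.46579,-2.47208) → (0.47,-2.47)

Cross-section at z=15.25: (1.61,2.10) (-2.72,1.39) (-2.67,-1.09) (-0.56,-2.70) (0.47,-2.47)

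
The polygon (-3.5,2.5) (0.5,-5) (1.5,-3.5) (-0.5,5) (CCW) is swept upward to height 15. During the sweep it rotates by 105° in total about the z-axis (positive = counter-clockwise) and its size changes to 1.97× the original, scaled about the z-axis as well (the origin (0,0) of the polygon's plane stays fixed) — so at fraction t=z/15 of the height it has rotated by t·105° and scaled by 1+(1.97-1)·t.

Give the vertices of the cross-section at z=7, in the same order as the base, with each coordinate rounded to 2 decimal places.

t = z/height = 7/15 = 0.466667
s = 1 + (scale-1)·z/height = 1 + (1.97-1)·7/15 = 1.452667
θ = twist·z/height = 105°·7/15 = 49.0000° = 0.855211 rad
cos θ = 0.656059, sin θ = 0.754710 (intermediates below are computed at full precision and shown rounded to 5 d.p.)
v1: (-3.5,2.5) → rotate → (-4.18298,-1.00134) → ×s → (-6.07648,-1.45461) → (-6.08,-1.45)
v2: (0.5,-5) → rotate → (4.10158,-2.90294) → ×s → (5.95822,-4.21700) → (5.96,-4.22)
v3: (1.5,-3.5) → rotate → (3.62557,-1.16414) → ×s → (5.26675,-1.69111) → (5.27,-1.69)
v4: (-0.5,5) → rotate → (-4.10158,2.90294) → ×s → (-5.95822,4.21700) → (-5.96,4.22)

Cross-section at z=7: (-6.08,-1.45) (5.96,-4.22) (5.27,-1.69) (-5.96,4.22)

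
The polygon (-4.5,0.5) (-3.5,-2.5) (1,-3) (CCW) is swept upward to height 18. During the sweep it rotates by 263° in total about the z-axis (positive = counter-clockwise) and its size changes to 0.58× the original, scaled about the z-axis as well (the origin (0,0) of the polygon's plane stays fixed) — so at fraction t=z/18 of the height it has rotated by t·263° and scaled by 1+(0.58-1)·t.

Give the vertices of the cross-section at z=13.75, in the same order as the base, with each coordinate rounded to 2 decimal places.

Cross-section at z=13.75: (2.98,0.77) (1.61,2.43) (-1.36,1.66)

t = z/height = 13.75/18 = 0.763889
s = 1 + (scale-1)·z/height = 1 + (0.58-1)·13.75/18 = 0.679167
θ = twist·z/height = 263°·13.75/18 = 200.9028° = 3.506415 rad
cos θ = -0.934187, sin θ = -0.356783 (intermediates below are computed at full precision and shown rounded to 5 d.p.)
v1: (-4.5,0.5) → rotate → (4.38223,1.13843) → ×s → (2.97627,0.77318) → (2.98,0.77)
v2: (-3.5,-2.5) → rotate → (2.37770,3.58421) → ×s → (1.61485,2.43428) → (1.61,2.43)
v3: (1,-3) → rotate → (-2.00454,2.44578) → ×s → (-1.36141,1.66109) → (-1.36,1.66)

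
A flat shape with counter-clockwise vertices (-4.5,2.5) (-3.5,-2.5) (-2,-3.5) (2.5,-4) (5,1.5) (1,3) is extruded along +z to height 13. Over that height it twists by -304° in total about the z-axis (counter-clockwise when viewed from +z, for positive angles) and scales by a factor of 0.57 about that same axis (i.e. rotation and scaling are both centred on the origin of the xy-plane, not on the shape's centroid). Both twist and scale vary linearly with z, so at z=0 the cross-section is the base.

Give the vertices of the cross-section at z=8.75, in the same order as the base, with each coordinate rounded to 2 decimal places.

t = z/height = 8.75/13 = 0.673077
s = 1 + (scale-1)·z/height = 1 + (0.57-1)·8.75/13 = 0.710577
θ = twist·z/height = -304°·8.75/13 = -204.6154° = -3.571212 rad
cos θ = -0.909124, sin θ = 0.416525 (intermediates below are computed at full precision and shown rounded to 5 d.p.)
v1: (-4.5,2.5) → rotate → (3.04975,-4.14717) → ×s → (2.16708,-2.94689) → (2.17,-2.95)
v2: (-3.5,-2.5) → rotate → (4.22325,0.81497) → ×s → (3.00094,0.57910) → (3.00,0.58)
v3: (-2,-3.5) → rotate → (3.27609,2.34889) → ×s → (2.32791,1.66906) → (2.33,1.67)
v4: (2.5,-4) → rotate → (-0.60671,4.67781) → ×s → (-0.43111,3.32394) → (-0.43,3.32)
v5: (5,1.5) → rotate → (-5.17041,0.71894) → ×s → (-3.67397,0.51086) → (-3.67,0.51)
v6: (1,3) → rotate → (-2.15870,-2.31085) → ×s → (-1.53392,-1.64204) → (-1.53,-1.64)

Cross-section at z=8.75: (2.17,-2.95) (3.00,0.58) (2.33,1.67) (-0.43,3.32) (-3.67,0.51) (-1.53,-1.64)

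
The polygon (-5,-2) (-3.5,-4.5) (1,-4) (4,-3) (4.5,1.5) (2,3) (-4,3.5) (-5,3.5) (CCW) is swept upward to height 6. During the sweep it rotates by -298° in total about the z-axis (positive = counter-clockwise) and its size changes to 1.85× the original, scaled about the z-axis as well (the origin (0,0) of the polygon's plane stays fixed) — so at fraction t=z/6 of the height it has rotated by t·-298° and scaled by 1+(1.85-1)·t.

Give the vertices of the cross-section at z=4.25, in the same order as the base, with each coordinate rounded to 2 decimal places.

t = z/height = 4.25/6 = 0.708333
s = 1 + (scale-1)·z/height = 1 + (1.85-1)·4.25/6 = 1.602083
θ = twist·z/height = -298°·4.25/6 = -211.0833° = -3.684099 rad
cos θ = -0.856417, sin θ = 0.516284 (intermediates below are computed at full precision and shown rounded to 5 d.p.)
v1: (-5,-2) → rotate → (5.31465,-0.86859) → ×s → (8.51452,-1.39155) → (8.51,-1.39)
v2: (-3.5,-4.5) → rotate → (5.32074,2.04688) → ×s → (8.52427,3.27928) → (8.52,3.28)
v3: (1,-4) → rotate → (1.20872,3.94195) → ×s → (1.93647,6.31534) → (1.94,6.32)
v4: (4,-3) → rotate → (-1.87682,4.63439) → ×s → (-3.00682,7.42468) → (-3.01,7.42)
v5: (4.5,1.5) → rotate → (-4.62830,1.03865) → ×s → (-7.41493,1.66401) → (-7.41,1.66)
v6: (2,3) → rotate → (-3.26169,-1.53668) → ×s → (-5.22549,-2.46189) → (-5.23,-2.46)
v7: (-4,3.5) → rotate → (1.61867,-5.06260) → ×s → (2.59325,-8.11070) → (2.59,-8.11)
v8: (-5,3.5) → rotate → (2.47509,-5.57888) → ×s → (3.96530,-8.93783) → (3.97,-8.94)

Cross-section at z=4.25: (8.51,-1.39) (8.52,3.28) (1.94,6.32) (-3.01,7.42) (-7.41,1.66) (-5.23,-2.46) (2.59,-8.11) (3.97,-8.94)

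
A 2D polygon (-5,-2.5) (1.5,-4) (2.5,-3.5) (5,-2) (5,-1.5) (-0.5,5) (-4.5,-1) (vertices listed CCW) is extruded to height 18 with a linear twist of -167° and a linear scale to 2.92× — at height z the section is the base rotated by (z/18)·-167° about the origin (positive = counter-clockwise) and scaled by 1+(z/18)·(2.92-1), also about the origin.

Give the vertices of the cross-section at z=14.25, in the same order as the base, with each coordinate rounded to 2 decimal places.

t = z/height = 14.25/18 = 0.791667
s = 1 + (scale-1)·z/height = 1 + (2.92-1)·14.25/18 = 2.520000
θ = twist·z/height = -167°·14.25/18 = -132.2083° = -2.307471 rad
cos θ = -0.671828, sin θ = -0.740707 (intermediates below are computed at full precision and shown rounded to 5 d.p.)
v1: (-5,-2.5) → rotate → (1.50737,5.38311) → ×s → (3.79858,13.56543) → (3.80,13.57)
v2: (1.5,-4) → rotate → (-3.97057,1.57625) → ×s → (-10.00584,3.97216) → (-10.01,3.97)
v3: (2.5,-3.5) → rotate → (-4.27204,0.49963) → ×s → (-10.76555,1.25907) → (-10.77,1.26)
v4: (5,-2) → rotate → (-4.84056,-2.35988) → ×s → (-12.19820,-5.94689) → (-12.20,-5.95)
v5: (5,-1.5) → rotate → (-4.47020,-2.69579) → ×s → (-11.26491,-6.79340) → (-11.26,-6.79)
v6: (-0.5,5) → rotate → (4.03945,-2.98879) → ×s → (10.17941,-7.53175) → (10.18,-7.53)
v7: (-4.5,-1) → rotate → (2.28252,4.00501) → ×s → (5.75195,10.09262) → (5.75,10.09)

Cross-section at z=14.25: (3.80,13.57) (-10.01,3.97) (-10.77,1.26) (-12.20,-5.95) (-11.26,-6.79) (10.18,-7.53) (5.75,10.09)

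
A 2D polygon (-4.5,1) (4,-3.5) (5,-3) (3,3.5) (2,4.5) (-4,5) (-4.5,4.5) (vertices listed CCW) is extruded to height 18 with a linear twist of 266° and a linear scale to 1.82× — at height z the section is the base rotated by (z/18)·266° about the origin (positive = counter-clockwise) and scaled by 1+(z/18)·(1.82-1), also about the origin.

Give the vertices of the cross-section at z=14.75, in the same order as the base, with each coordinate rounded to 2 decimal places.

t = z/height = 14.75/18 = 0.819444
s = 1 + (scale-1)·z/height = 1 + (1.82-1)·14.75/18 = 1.671944
θ = twist·z/height = 266°·14.75/18 = 217.9722° = 3.804333 rad
cos θ = -0.788309, sin θ = -0.615279 (intermediates below are computed at full precision and shown rounded to 5 d.p.)
v1: (-4.5,1) → rotate → (4.16267,1.98045) → ×s → (6.95975,3.31120) → (6.96,3.31)
v2: (4,-3.5) → rotate → (-5.30671,0.29796) → ×s → (-8.87253,0.49818) → (-8.87,0.50)
v3: (5,-3) → rotate → (-5.78738,-0.71147) → ×s → (-9.67618,-1.18954) → (-9.68,-1.19)
v4: (3,3.5) → rotate → (-0.21145,-4.60492) → ×s → (-0.35353,-7.69917) → (-0.35,-7.70)
v5: (2,4.5) → rotate → (1.19214,-4.77795) → ×s → (1.99319,-7.98847) → (1.99,-7.99)
v6: (-4,5) → rotate → (6.22963,-1.48043) → ×s → (10.41560,-2.47519) → (10.42,-2.48)
v7: (-4.5,4.5) → rotate → (6.31615,-0.77863) → ×s → (10.56025,-1.30183) → (10.56,-1.30)

Cross-section at z=14.75: (6.96,3.31) (-8.87,0.50) (-9.68,-1.19) (-0.35,-7.70) (1.99,-7.99) (10.42,-2.48) (10.56,-1.30)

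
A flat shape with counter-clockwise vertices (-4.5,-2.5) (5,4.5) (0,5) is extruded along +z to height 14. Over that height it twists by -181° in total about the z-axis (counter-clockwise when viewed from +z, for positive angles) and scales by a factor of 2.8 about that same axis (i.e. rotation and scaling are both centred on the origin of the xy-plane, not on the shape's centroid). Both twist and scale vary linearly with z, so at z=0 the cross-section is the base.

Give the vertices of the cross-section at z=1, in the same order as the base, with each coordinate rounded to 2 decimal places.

t = z/height = 1/14 = 0.0714286
s = 1 + (scale-1)·z/height = 1 + (2.8-1)·1/14 = 1.128571
θ = twist·z/height = -181°·1/14 = -12.9286° = -0.225646 rad
cos θ = 0.974650, sin θ = -0.223736 (intermediates below are computed at full precision and shown rounded to 5 d.p.)
v1: (-4.5,-2.5) → rotate → (-4.94526,-1.42981) → ×s → (-5.58108,-1.61364) → (-5.58,-1.61)
v2: (5,4.5) → rotate → (5.88006,3.26724) → ×s → (6.63607,3.68732) → (6.64,3.69)
v3: (0,5) → rotate → (1.11868,4.87325) → ×s → (1.26251,5.49981) → (1.26,5.50)

Cross-section at z=1: (-5.58,-1.61) (6.64,3.69) (1.26,5.50)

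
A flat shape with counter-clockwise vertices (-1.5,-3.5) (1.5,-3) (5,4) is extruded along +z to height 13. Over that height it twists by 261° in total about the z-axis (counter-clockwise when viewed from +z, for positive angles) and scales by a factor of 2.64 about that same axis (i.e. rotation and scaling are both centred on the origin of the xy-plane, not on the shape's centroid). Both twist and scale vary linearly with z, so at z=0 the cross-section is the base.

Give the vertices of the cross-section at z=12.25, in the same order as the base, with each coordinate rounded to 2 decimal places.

t = z/height = 12.25/13 = 0.942308
s = 1 + (scale-1)·z/height = 1 + (2.64-1)·12.25/13 = 2.545385
θ = twist·z/height = 261°·12.25/13 = 245.9423° = 4.292503 rad
cos θ = -0.407656, sin θ = -0.913135 (intermediates below are computed at full precision and shown rounded to 5 d.p.)
v1: (-1.5,-3.5) → rotate → (-2.58449,2.79650) → ×s → (-6.57852,7.11817) → (-6.58,7.12)
v2: (1.5,-3) → rotate → (-3.35089,-0.14673) → ×s → (-8.52931,-0.37350) → (-8.53,-0.37)
v3: (5,4) → rotate → (1.61426,-6.19630) → ×s → (4.10891,-15.77197) → (4.11,-15.77)

Cross-section at z=12.25: (-6.58,7.12) (-8.53,-0.37) (4.11,-15.77)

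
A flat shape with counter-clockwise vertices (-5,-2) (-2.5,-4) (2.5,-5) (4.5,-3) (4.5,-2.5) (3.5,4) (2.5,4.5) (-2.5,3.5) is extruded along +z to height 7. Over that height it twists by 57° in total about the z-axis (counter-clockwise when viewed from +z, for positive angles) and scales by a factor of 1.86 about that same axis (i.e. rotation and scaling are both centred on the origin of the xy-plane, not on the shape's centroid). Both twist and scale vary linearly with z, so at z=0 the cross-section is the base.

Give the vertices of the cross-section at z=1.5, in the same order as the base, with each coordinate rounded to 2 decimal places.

Cross-section at z=1.5: (-5.29,-3.57) (-1.89,-5.26) (4.15,-5.16) (5.96,-2.34) (5.84,-1.77) (3.05,5.51) (1.77,5.84) (-3.77,3.42)

t = z/height = 1.5/7 = 0.214286
s = 1 + (scale-1)·z/height = 1 + (1.86-1)·1.5/7 = 1.184286
θ = twist·z/height = 57°·1.5/7 = 12.2143° = 0.213180 rad
cos θ = 0.977363, sin θ = 0.211568 (intermediates below are computed at full precision and shown rounded to 5 d.p.)
v1: (-5,-2) → rotate → (-4.46368,-3.01257) → ×s → (-5.28627,-3.56774) → (-5.29,-3.57)
v2: (-2.5,-4) → rotate → (-1.59713,-4.43837) → ×s → (-1.89146,-5.25630) → (-1.89,-5.26)
v3: (2.5,-5) → rotate → (3.50125,-4.35789) → ×s → (4.14648,-5.16099) → (4.15,-5.16)
v4: (4.5,-3) → rotate → (5.03284,-1.98003) → ×s → (5.96032,-2.34492) → (5.96,-2.34)
v5: (4.5,-2.5) → rotate → (4.92706,-1.49135) → ×s → (5.83504,-1.76618) → (5.84,-1.77)
v6: (3.5,4) → rotate → (2.57450,4.64994) → ×s → (3.04894,5.50686) → (3.05,5.51)
v7: (2.5,4.5) → rotate → (1.49135,4.92706) → ×s → (1.76618,5.83504) → (1.77,5.84)
v8: (-2.5,3.5) → rotate → (-3.18390,2.89185) → ×s → (-3.77064,3.42478) → (-3.77,3.42)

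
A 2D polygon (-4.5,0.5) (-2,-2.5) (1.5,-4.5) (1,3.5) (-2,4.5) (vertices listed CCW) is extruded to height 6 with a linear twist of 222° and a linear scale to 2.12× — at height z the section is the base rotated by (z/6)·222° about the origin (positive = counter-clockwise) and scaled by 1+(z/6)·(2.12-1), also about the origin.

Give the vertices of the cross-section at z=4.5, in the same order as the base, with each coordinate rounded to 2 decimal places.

t = z/height = 4.5/6 = 0.75
s = 1 + (scale-1)·z/height = 1 + (2.12-1)·4.5/6 = 1.840000
θ = twist·z/height = 222°·4.5/6 = 166.5000° = 2.905973 rad
cos θ = -0.972370, sin θ = 0.233445 (intermediates below are computed at full precision and shown rounded to 5 d.p.)
v1: (-4.5,0.5) → rotate → (4.25894,-1.53669) → ×s → (7.83645,-2.82751) → (7.84,-2.83)
v2: (-2,-2.5) → rotate → (2.52835,1.96403) → ×s → (4.65217,3.61382) → (4.65,3.61)
v3: (1.5,-4.5) → rotate → (-0.40805,4.72583) → ×s → (-0.75081,8.69553) → (-0.75,8.70)
v4: (1,3.5) → rotate → (-1.78943,-3.16985) → ×s → (-3.29255,-5.83252) → (-3.29,-5.83)
v5: (-2,4.5) → rotate → (0.89424,-4.84256) → ×s → (1.64539,-8.91030) → (1.65,-8.91)

Cross-section at z=4.5: (7.84,-2.83) (4.65,3.61) (-0.75,8.70) (-3.29,-5.83) (1.65,-8.91)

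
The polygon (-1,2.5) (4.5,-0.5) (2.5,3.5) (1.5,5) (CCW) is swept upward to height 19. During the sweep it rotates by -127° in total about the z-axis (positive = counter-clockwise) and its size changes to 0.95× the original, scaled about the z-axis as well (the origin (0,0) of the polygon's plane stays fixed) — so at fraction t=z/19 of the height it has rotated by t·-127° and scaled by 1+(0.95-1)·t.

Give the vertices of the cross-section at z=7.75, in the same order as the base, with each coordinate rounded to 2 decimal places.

Cross-section at z=7.75: (1.32,2.28) (2.34,-3.77) (4.21,0.20) (4.76,1.87)

t = z/height = 7.75/19 = 0.407895
s = 1 + (scale-1)·z/height = 1 + (0.95-1)·7.75/19 = 0.979605
θ = twist·z/height = -127°·7.75/19 = -51.8026° = -0.904126 rad
cos θ = 0.618372, sin θ = -0.785885 (intermediates below are computed at full precision and shown rounded to 5 d.p.)
v1: (-1,2.5) → rotate → (1.34634,2.33182) → ×s → (1.31888,2.28426) → (1.32,2.28)
v2: (4.5,-0.5) → rotate → (2.38973,-3.84567) → ×s → (2.34099,-3.76724) → (2.34,-3.77)
v3: (2.5,3.5) → rotate → (4.29653,0.19959) → ×s → (4.20890,0.19552) → (4.21,0.20)
v4: (1.5,5) → rotate → (4.85698,1.91303) → ×s → (4.75793,1.87402) → (4.76,1.87)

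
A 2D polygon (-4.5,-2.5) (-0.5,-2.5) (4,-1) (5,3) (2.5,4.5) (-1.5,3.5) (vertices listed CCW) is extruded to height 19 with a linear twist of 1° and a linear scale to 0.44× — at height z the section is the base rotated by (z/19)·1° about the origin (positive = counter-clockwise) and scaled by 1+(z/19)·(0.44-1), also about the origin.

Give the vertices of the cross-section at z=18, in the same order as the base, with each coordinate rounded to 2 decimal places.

Cross-section at z=18: (-2.09,-1.21) (-0.22,-1.18) (1.89,-0.44) (2.32,1.45) (1.14,2.13) (-0.73,1.63)

t = z/height = 18/19 = 0.947368
s = 1 + (scale-1)·z/height = 1 + (0.44-1)·18/19 = 0.469474
θ = twist·z/height = 1°·18/19 = 0.9474° = 0.016535 rad
cos θ = 0.999863, sin θ = 0.016534 (intermediates below are computed at full precision and shown rounded to 5 d.p.)
v1: (-4.5,-2.5) → rotate → (-4.45805,-2.57406) → ×s → (-2.09294,-1.20845) → (-2.09,-1.21)
v2: (-0.5,-2.5) → rotate → (-0.45860,-2.50793) → ×s → (-0.21530,-1.17740) → (-0.22,-1.18)
v3: (4,-1) → rotate → (4.01599,-0.93373) → ×s → (1.88540,-0.43836) → (1.89,-0.44)
v4: (5,3) → rotate → (4.94971,3.08226) → ×s → (2.32376,1.44704) → (2.32,1.45)
v5: (2.5,4.5) → rotate → (2.42526,4.54072) → ×s → (1.13859,2.13175) → (1.14,2.13)
v6: (-1.5,3.5) → rotate → (-1.55766,3.47472) → ×s → (-0.73128,1.63129) → (-0.73,1.63)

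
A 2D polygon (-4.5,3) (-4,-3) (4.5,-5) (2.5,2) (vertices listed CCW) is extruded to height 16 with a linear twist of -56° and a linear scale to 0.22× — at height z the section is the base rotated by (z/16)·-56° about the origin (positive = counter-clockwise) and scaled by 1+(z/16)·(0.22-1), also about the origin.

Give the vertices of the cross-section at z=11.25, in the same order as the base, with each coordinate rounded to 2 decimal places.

t = z/height = 11.25/16 = 0.703125
s = 1 + (scale-1)·z/height = 1 + (0.22-1)·11.25/16 = 0.451563
θ = twist·z/height = -56°·11.25/16 = -39.3750° = -0.687223 rad
cos θ = 0.773010, sin θ = -0.634393 (intermediates below are computed at full precision and shown rounded to 5 d.p.)
v1: (-4.5,3) → rotate → (-1.57537,5.17380) → ×s → (-0.71138,2.33629) → (-0.71,2.34)
v2: (-4,-3) → rotate → (-4.99522,0.21854) → ×s → (-2.25565,0.09869) → (-2.26,0.10)
v3: (4.5,-5) → rotate → (0.30658,-6.71982) → ×s → (0.13844,-3.03442) → (0.14,-3.03)
v4: (2.5,2) → rotate → (3.20131,-0.03996) → ×s → (1.44559,-0.01805) → (1.45,-0.02)

Cross-section at z=11.25: (-0.71,2.34) (-2.26,0.10) (0.14,-3.03) (1.45,-0.02)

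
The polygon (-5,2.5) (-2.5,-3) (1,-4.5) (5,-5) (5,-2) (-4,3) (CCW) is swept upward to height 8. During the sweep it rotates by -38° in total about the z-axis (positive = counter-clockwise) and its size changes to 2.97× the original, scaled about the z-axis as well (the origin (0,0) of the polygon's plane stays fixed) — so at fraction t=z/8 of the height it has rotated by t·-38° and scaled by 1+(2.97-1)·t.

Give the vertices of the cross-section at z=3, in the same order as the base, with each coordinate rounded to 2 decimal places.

t = z/height = 3/8 = 0.375
s = 1 + (scale-1)·z/height = 1 + (2.97-1)·3/8 = 1.738750
θ = twist·z/height = -38°·3/8 = -14.2500° = -0.248709 rad
cos θ = 0.969231, sin θ = -0.246153 (intermediates below are computed at full precision and shown rounded to 5 d.p.)
v1: (-5,2.5) → rotate → (-4.23077,3.65384) → ×s → (-7.35625,6.35312) → (-7.36,6.35)
v2: (-2.5,-3) → rotate → (-3.16154,-2.29231) → ×s → (-5.49712,-3.98575) → (-5.50,-3.99)
v3: (1,-4.5) → rotate → (-0.13846,-4.60769) → ×s → (-0.24075,-8.01163) → (-0.24,-8.01)
v4: (5,-5) → rotate → (3.61539,-6.07692) → ×s → (6.28626,-10.56625) → (6.29,-10.57)
v5: (5,-2) → rotate → (4.35385,-3.16923) → ×s → (7.57025,-5.51050) → (7.57,-5.51)
v6: (-4,3) → rotate → (-3.13846,3.89231) → ×s → (-5.45700,6.76775) → (-5.46,6.77)

Cross-section at z=3: (-7.36,6.35) (-5.50,-3.99) (-0.24,-8.01) (6.29,-10.57) (7.57,-5.51) (-5.46,6.77)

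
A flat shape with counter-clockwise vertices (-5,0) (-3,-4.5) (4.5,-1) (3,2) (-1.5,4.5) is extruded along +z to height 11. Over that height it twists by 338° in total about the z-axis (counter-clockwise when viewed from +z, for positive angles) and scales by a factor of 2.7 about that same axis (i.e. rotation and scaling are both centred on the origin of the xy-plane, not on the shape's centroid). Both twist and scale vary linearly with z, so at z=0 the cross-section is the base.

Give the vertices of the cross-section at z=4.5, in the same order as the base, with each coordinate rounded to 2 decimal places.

t = z/height = 4.5/11 = 0.409091
s = 1 + (scale-1)·z/height = 1 + (2.7-1)·4.5/11 = 1.695455
θ = twist·z/height = 338°·4.5/11 = 138.2727° = 2.413314 rad
cos θ = -0.746321, sin θ = 0.665586 (intermediates below are computed at full precision and shown rounded to 5 d.p.)
v1: (-5,0) → rotate → (3.73161,-3.32793) → ×s → (6.32677,-5.64235) → (6.33,-5.64)
v2: (-3,-4.5) → rotate → (5.23410,1.36169) → ×s → (8.87418,2.30868) → (8.87,2.31)
v3: (4.5,-1) → rotate → (-2.69286,3.74146) → ×s → (-4.56562,6.34347) → (-4.57,6.34)
v4: (3,2) → rotate → (-3.57014,0.50411) → ×s → (-6.05300,0.85470) → (-6.05,0.85)
v5: (-1.5,4.5) → rotate → (-1.87565,-4.35683) → ×s → (-3.18009,-7.38680) → (-3.18,-7.39)

Cross-section at z=4.5: (6.33,-5.64) (8.87,2.31) (-4.57,6.34) (-6.05,0.85) (-3.18,-7.39)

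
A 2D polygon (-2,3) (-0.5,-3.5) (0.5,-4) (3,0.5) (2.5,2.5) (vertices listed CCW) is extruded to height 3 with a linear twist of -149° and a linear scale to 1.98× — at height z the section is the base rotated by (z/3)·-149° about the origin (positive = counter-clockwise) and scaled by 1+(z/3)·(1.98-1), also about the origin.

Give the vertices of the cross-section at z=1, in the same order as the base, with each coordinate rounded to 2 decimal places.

Cross-section at z=1: (1.32,4.60) (-3.97,-2.50) (-3.62,-3.94) (3.08,-2.60) (4.67,-0.38)

t = z/height = 1/3 = 0.333333
s = 1 + (scale-1)·z/height = 1 + (1.98-1)·1/3 = 1.326667
θ = twist·z/height = -149°·1/3 = -49.6667° = -0.866847 rad
cos θ = 0.647233, sin θ = -0.762292 (intermediates below are computed at full precision and shown rounded to 5 d.p.)
v1: (-2,3) → rotate → (0.99241,3.46628) → ×s → (1.31660,4.59860) → (1.32,4.60)
v2: (-0.5,-3.5) → rotate → (-2.99164,-1.88417) → ×s → (-3.96891,-2.49967) → (-3.97,-2.50)
v3: (0.5,-4) → rotate → (-2.72555,-2.97008) → ×s → (-3.61590,-3.94031) → (-3.62,-3.94)
v4: (3,0.5) → rotate → (2.32285,-1.96326) → ×s → (3.08164,-2.60459) → (3.08,-2.60)
v5: (2.5,2.5) → rotate → (3.52381,-0.28765) → ×s → (4.67493,-0.38161) → (4.67,-0.38)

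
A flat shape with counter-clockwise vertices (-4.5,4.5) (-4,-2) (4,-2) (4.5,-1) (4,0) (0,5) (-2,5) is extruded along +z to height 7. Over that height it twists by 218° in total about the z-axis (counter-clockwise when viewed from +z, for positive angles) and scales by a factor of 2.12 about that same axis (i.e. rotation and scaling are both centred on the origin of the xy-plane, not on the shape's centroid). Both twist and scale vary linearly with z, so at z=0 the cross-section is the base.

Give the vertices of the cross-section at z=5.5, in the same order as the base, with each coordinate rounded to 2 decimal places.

t = z/height = 5.5/7 = 0.785714
s = 1 + (scale-1)·z/height = 1 + (2.12-1)·5.5/7 = 1.880000
θ = twist·z/height = 218°·5.5/7 = 171.2857° = 2.989500 rad
cos θ = -0.988456, sin θ = 0.151507 (intermediates below are computed at full precision and shown rounded to 5 d.p.)
v1: (-4.5,4.5) → rotate → (3.76627,-5.12984) → ×s → (7.08059,-9.64409) → (7.08,-9.64)
v2: (-4,-2) → rotate → (4.25684,1.37088) → ×s → (8.00286,2.57726) → (8.00,2.58)
v3: (4,-2) → rotate → (-3.65081,2.58294) → ×s → (-6.86352,4.85593) → (-6.86,4.86)
v4: (4.5,-1) → rotate → (-4.29655,1.67024) → ×s → (-8.07751,3.14005) → (-8.08,3.14)
v5: (4,0) → rotate → (-3.95382,0.60603) → ×s → (-7.43319,1.13933) → (-7.43,1.14)
v6: (0,5) → rotate → (-0.75754,-4.94228) → ×s → (-1.42417,-9.29149) → (-1.42,-9.29)
v7: (-2,5) → rotate → (1.21938,-5.24530) → ×s → (2.29243,-9.86116) → (2.29,-9.86)

Cross-section at z=5.5: (7.08,-9.64) (8.00,2.58) (-6.86,4.86) (-8.08,3.14) (-7.43,1.14) (-1.42,-9.29) (2.29,-9.86)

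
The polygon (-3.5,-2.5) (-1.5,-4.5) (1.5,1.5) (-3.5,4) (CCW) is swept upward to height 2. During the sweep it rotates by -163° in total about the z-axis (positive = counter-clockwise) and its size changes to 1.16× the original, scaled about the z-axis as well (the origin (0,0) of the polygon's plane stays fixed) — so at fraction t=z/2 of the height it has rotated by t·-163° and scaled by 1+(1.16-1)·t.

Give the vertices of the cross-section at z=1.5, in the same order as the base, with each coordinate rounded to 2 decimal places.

t = z/height = 1.5/2 = 0.75
s = 1 + (scale-1)·z/height = 1 + (1.16-1)·1.5/2 = 1.120000
θ = twist·z/height = -163°·1.5/2 = -122.2500° = -2.133665 rad
cos θ = -0.533615, sin θ = -0.845728 (intermediates below are computed at full precision and shown rounded to 5 d.p.)
v1: (-3.5,-2.5) → rotate → (-0.24667,4.29408) → ×s → (-0.27627,4.80937) → (-0.28,4.81)
v2: (-1.5,-4.5) → rotate → (-3.00535,3.66986) → ×s → (-3.36600,4.11024) → (-3.37,4.11)
v3: (1.5,1.5) → rotate → (0.46817,-2.06901) → ×s → (0.52435,-2.31730) → (0.52,-2.32)
v4: (-3.5,4) → rotate → (5.25056,0.82559) → ×s → (5.88063,0.92466) → (5.88,0.92)

Cross-section at z=1.5: (-0.28,4.81) (-3.37,4.11) (0.52,-2.32) (5.88,0.92)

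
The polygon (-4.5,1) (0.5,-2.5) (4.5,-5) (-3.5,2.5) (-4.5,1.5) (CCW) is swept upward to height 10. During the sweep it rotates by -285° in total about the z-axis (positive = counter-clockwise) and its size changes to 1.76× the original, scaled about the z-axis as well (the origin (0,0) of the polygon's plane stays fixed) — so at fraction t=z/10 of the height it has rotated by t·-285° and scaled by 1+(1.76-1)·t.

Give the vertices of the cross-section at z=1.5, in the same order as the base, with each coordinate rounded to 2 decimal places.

Cross-section at z=1.5: (-2.92,4.22) (-1.48,-2.42) (-0.10,-7.49) (-0.97,4.69) (-2.55,4.63)

t = z/height = 1.5/10 = 0.15
s = 1 + (scale-1)·z/height = 1 + (1.76-1)·1.5/10 = 1.114000
θ = twist·z/height = -285°·1.5/10 = -42.7500° = -0.746128 rad
cos θ = 0.734323, sin θ = -0.678801 (intermediates below are computed at full precision and shown rounded to 5 d.p.)
v1: (-4.5,1) → rotate → (-2.62565,3.78893) → ×s → (-2.92497,4.22086) → (-2.92,4.22)
v2: (0.5,-2.5) → rotate → (-1.32984,-2.17521) → ×s → (-1.48144,-2.42318) → (-1.48,-2.42)
v3: (4.5,-5) → rotate → (-0.08955,-6.72622) → ×s → (-0.09976,-7.49300) → (-0.10,-7.49)
v4: (-3.5,2.5) → rotate → (-0.87313,4.21161) → ×s → (-0.97266,4.69173) → (-0.97,4.69)
v5: (-4.5,1.5) → rotate → (-2.28625,4.15609) → ×s → (-2.54688,4.62988) → (-2.55,4.63)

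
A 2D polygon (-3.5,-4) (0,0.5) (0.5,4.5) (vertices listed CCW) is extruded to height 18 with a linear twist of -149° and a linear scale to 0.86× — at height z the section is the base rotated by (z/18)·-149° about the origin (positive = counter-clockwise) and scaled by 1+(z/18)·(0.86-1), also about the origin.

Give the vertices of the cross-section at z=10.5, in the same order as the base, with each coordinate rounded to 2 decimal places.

Cross-section at z=10.5: (-3.84,3.01) (0.46,0.02) (4.15,-0.24)

t = z/height = 10.5/18 = 0.583333
s = 1 + (scale-1)·z/height = 1 + (0.86-1)·10.5/18 = 0.918333
θ = twist·z/height = -149°·10.5/18 = -86.9167° = -1.516982 rad
cos θ = 0.053788, sin θ = -0.998552 (intermediates below are computed at full precision and shown rounded to 5 d.p.)
v1: (-3.5,-4) → rotate → (-4.18247,3.27978) → ×s → (-3.84090,3.01193) → (-3.84,3.01)
v2: (0,0.5) → rotate → (0.49928,0.02689) → ×s → (0.45850,0.02470) → (0.46,0.02)
v3: (0.5,4.5) → rotate → (4.52038,-0.25723) → ×s → (4.15122,-0.23622) → (4.15,-0.24)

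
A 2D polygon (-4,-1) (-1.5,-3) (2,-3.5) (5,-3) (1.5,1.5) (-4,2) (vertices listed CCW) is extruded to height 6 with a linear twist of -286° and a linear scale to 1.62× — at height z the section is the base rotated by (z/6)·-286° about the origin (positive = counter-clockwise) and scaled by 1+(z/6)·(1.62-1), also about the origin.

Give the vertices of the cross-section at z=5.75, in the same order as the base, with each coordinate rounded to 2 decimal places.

Cross-section at z=5.75: (1.14,-6.47) (4.60,-2.73) (5.79,2.78) (5.34,7.61) (-2.21,2.56) (-3.63,-6.13)

t = z/height = 5.75/6 = 0.958333
s = 1 + (scale-1)·z/height = 1 + (1.62-1)·5.75/6 = 1.594167
θ = twist·z/height = -286°·5.75/6 = -274.0833° = -4.783657 rad
cos θ = 0.071207, sin θ = 0.997462 (intermediates below are computed at full precision and shown rounded to 5 d.p.)
v1: (-4,-1) → rotate → (0.71263,-4.06105) → ×s → (1.13605,-6.47400) → (1.14,-6.47)
v2: (-1.5,-3) → rotate → (2.88557,-1.70981) → ×s → (4.60009,-2.72573) → (4.60,-2.73)
v3: (2,-3.5) → rotate → (3.63353,1.74570) → ×s → (5.79245,2.78293) → (5.79,2.78)
v4: (5,-3) → rotate → (3.34842,4.77369) → ×s → (5.33794,7.61005) → (5.34,7.61)
v5: (1.5,1.5) → rotate → (-1.38938,1.60300) → ×s → (-2.21491,2.55545) → (-2.21,2.56)
v6: (-4,2) → rotate → (-2.27975,-3.84743) → ×s → (-3.63431,-6.13345) → (-3.63,-6.13)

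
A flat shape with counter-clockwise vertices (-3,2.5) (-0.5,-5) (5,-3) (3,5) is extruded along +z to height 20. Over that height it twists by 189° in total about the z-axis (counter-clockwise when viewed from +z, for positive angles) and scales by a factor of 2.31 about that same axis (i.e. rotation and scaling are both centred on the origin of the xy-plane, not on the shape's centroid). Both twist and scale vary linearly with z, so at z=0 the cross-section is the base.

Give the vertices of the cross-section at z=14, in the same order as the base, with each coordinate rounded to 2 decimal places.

t = z/height = 14/20 = 0.7
s = 1 + (scale-1)·z/height = 1 + (2.31-1)·14/20 = 1.917000
θ = twist·z/height = 189°·14/20 = 132.3000° = 2.309071 rad
cos θ = -0.673013, sin θ = 0.739631 (intermediates below are computed at full precision and shown rounded to 5 d.p.)
v1: (-3,2.5) → rotate → (0.16996,-3.90142) → ×s → (0.32581,-7.47903) → (0.33,-7.48)
v2: (-0.5,-5) → rotate → (4.03466,2.99525) → ×s → (7.73445,5.74189) → (7.73,5.74)
v3: (5,-3) → rotate → (-1.14617,5.71719) → ×s → (-2.19721,10.95986) → (-2.20,10.96)
v4: (3,5) → rotate → (-5.71719,-1.14617) → ×s → (-10.95986,-2.19721) → (-10.96,-2.20)

Cross-section at z=14: (0.33,-7.48) (7.73,5.74) (-2.20,10.96) (-10.96,-2.20)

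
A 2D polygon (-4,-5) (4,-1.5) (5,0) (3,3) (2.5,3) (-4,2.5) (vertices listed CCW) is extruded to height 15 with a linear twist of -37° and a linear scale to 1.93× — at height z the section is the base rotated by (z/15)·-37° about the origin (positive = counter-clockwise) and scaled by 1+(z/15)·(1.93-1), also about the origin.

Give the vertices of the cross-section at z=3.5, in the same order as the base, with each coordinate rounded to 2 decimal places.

Cross-section at z=3.5: (-5.73,-5.29) (4.54,-2.54) (6.02,-0.91) (4.16,3.06) (3.56,3.15) (-4.36,3.74)

t = z/height = 3.5/15 = 0.233333
s = 1 + (scale-1)·z/height = 1 + (1.93-1)·3.5/15 = 1.217000
θ = twist·z/height = -37°·3.5/15 = -8.6333° = -0.150680 rad
cos θ = 0.988669, sin θ = -0.150111 (intermediates below are computed at full precision and shown rounded to 5 d.p.)
v1: (-4,-5) → rotate → (-4.70523,-4.34290) → ×s → (-5.72626,-5.28531) → (-5.73,-5.29)
v2: (4,-1.5) → rotate → (3.72951,-2.08345) → ×s → (4.53881,-2.53555) → (4.54,-2.54)
v3: (5,0) → rotate → (4.94335,-0.75055) → ×s → (6.01605,-0.91342) → (6.02,-0.91)
v4: (3,3) → rotate → (3.41634,2.51568) → ×s → (4.15768,3.06158) → (4.16,3.06)
v5: (2.5,3) → rotate → (2.92200,2.59073) → ×s → (3.55608,3.15292) → (3.56,3.15)
v6: (-4,2.5) → rotate → (-3.57940,3.07212) → ×s → (-4.35613,3.73876) → (-4.36,3.74)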